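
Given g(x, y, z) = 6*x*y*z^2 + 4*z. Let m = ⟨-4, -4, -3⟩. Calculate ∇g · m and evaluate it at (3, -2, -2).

∂g/∂x = 6*y*z^2
∂g/∂y = 6*x*z^2
∂g/∂z = 12*x*y*z + 4
∇g at (3, -2, -2) = (-48, 72, 148)
∇g · m = (-48)(-4) + (72)(-4) + (148)(-3) = -540

-540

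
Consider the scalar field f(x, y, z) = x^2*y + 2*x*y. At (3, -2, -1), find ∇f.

(-16, 15, 0)

∂f/∂x = 2*x*y + 2*y
∂f/∂y = x^2 + 2*x
∂f/∂z = 0
∇f = (2*x*y + 2*y, x^2 + 2*x, 0)
At (3, -2, -1): (-16, 15, 0).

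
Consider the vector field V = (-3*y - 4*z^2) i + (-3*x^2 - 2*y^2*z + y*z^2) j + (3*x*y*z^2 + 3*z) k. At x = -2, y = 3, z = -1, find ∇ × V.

(18, -1, 15)

(∇×V)₁ = ∂V₃/∂y − ∂V₂/∂z = 3*x*z^2 + 2*y^2 - 2*y*z
(∇×V)₂ = ∂V₁/∂z − ∂V₃/∂x = -3*y*z^2 - 8*z
(∇×V)₃ = ∂V₂/∂x − ∂V₁/∂y = -6*x + 3
∇×V = (3*x*z^2 + 2*y^2 - 2*y*z, -3*y*z^2 - 8*z, -6*x + 3)
At (-2, 3, -1): (18, -1, 15).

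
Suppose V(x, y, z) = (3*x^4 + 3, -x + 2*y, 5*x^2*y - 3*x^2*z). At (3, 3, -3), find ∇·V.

∂V₁/∂x = 12*x^3
∂V₂/∂y = 2
∂V₃/∂z = -3*x^2
∇·V = 12*x^3 - 3*x^2 + 2
At (3, 3, -3): 299.

299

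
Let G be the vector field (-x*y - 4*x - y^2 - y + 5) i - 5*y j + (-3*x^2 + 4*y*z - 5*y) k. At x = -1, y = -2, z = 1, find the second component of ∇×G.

-6

(∇×G)_2 = ∂G₁/∂z − ∂G₃/∂x
= 0 − (-6*x)
= 6*x
At (-1, -2, 1): -6.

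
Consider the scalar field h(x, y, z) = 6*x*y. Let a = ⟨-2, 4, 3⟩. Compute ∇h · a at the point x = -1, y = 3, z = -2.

-60

∂h/∂x = 6*y
∂h/∂y = 6*x
∂h/∂z = 0
∇h at (-1, 3, -2) = (18, -6, 0)
∇h · a = (18)(-2) + (-6)(4) + (0)(3) = -60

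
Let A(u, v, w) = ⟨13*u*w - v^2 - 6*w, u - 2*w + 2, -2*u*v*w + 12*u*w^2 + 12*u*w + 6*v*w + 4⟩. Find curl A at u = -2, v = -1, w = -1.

(-8, -30, -1)

(∇×A)₁ = ∂A₃/∂v − ∂A₂/∂w = -2*u*w + 6*w + 2
(∇×A)₂ = ∂A₁/∂w − ∂A₃/∂u = 13*u + 2*v*w - 12*w^2 - 12*w - 6
(∇×A)₃ = ∂A₂/∂u − ∂A₁/∂v = 2*v + 1
∇×A = (-2*u*w + 6*w + 2, 13*u + 2*v*w - 12*w^2 - 12*w - 6, 2*v + 1)
At (-2, -1, -1): (-8, -30, -1).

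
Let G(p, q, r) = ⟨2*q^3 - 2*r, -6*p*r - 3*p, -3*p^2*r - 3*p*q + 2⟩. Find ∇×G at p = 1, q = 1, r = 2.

(3, 13, -21)

(∇×G)₁ = ∂G₃/∂q − ∂G₂/∂r = 3*p
(∇×G)₂ = ∂G₁/∂r − ∂G₃/∂p = 6*p*r + 3*q - 2
(∇×G)₃ = ∂G₂/∂p − ∂G₁/∂q = -6*q^2 - 6*r - 3
∇×G = (3*p, 6*p*r + 3*q - 2, -6*q^2 - 6*r - 3)
At (1, 1, 2): (3, 13, -21).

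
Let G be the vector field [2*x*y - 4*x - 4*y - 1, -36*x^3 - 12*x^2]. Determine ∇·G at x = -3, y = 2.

0

∂G₁/∂x = 2*y - 4
∂G₂/∂y = 0
∇·G = 2*y - 4
At (-3, 2): 0.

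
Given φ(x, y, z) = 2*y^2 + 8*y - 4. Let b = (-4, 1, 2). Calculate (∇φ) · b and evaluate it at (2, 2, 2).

16

∂φ/∂x = 0
∂φ/∂y = 4*y + 8
∂φ/∂z = 0
∇φ at (2, 2, 2) = (0, 16, 0)
∇φ · b = (0)(-4) + (16)(1) + (0)(2) = 16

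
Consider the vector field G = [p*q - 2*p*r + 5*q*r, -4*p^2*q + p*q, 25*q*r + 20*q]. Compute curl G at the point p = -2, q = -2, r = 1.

(∇×G)₁ = ∂G₃/∂q − ∂G₂/∂r = 25*r + 20
(∇×G)₂ = ∂G₁/∂r − ∂G₃/∂p = -2*p + 5*q
(∇×G)₃ = ∂G₂/∂p − ∂G₁/∂q = -8*p*q - p + q - 5*r
∇×G = (25*r + 20, -2*p + 5*q, -8*p*q - p + q - 5*r)
At (-2, -2, 1): (45, -6, -37).

(45, -6, -37)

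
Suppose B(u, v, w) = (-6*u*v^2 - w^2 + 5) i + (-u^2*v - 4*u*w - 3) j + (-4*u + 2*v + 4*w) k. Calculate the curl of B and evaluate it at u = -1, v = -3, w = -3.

(-2, 10, 42)

(∇×B)₁ = ∂B₃/∂v − ∂B₂/∂w = 4*u + 2
(∇×B)₂ = ∂B₁/∂w − ∂B₃/∂u = -2*w + 4
(∇×B)₃ = ∂B₂/∂u − ∂B₁/∂v = 10*u*v - 4*w
∇×B = (4*u + 2, -2*w + 4, 10*u*v - 4*w)
At (-1, -3, -3): (-2, 10, 42).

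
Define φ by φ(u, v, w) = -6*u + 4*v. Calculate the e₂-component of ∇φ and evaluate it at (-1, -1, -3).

(∇φ)_2 = ∂φ/∂v = 4
At (-1, -1, -3): 4.

4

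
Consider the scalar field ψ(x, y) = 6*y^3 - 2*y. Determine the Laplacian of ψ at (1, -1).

-36

∂²ψ/∂x² = 0
∂²ψ/∂y² = 36*y
∇²ψ = 36*y
At (1, -1): -36.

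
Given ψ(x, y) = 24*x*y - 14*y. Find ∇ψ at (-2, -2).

∂ψ/∂x = 24*y
∂ψ/∂y = 24*x - 14
∇ψ = (24*y, 24*x - 14)
At (-2, -2): (-48, -62).

(-48, -62)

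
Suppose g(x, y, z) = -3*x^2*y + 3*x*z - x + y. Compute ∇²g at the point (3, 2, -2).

-12

∂²g/∂x² = -6*y
∂²g/∂y² = 0
∂²g/∂z² = 0
∇²g = -6*y
At (3, 2, -2): -12.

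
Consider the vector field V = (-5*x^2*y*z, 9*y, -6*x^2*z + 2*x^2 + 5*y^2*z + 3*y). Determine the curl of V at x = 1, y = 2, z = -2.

(∇×V)₁ = ∂V₃/∂y − ∂V₂/∂z = 10*y*z + 3
(∇×V)₂ = ∂V₁/∂z − ∂V₃/∂x = -5*x^2*y + 12*x*z - 4*x
(∇×V)₃ = ∂V₂/∂x − ∂V₁/∂y = 5*x^2*z
∇×V = (10*y*z + 3, -5*x^2*y + 12*x*z - 4*x, 5*x^2*z)
At (1, 2, -2): (-37, -38, -10).

(-37, -38, -10)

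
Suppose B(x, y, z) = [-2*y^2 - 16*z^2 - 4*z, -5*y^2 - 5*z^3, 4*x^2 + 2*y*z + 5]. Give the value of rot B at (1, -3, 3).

(141, -108, -12)

(∇×B)₁ = ∂B₃/∂y − ∂B₂/∂z = 15*z^2 + 2*z
(∇×B)₂ = ∂B₁/∂z − ∂B₃/∂x = -8*x - 32*z - 4
(∇×B)₃ = ∂B₂/∂x − ∂B₁/∂y = 4*y
∇×B = (15*z^2 + 2*z, -8*x - 32*z - 4, 4*y)
At (1, -3, 3): (141, -108, -12).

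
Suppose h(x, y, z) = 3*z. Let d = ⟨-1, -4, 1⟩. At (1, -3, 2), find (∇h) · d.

3

∂h/∂x = 0
∂h/∂y = 0
∂h/∂z = 3
∇h at (1, -3, 2) = (0, 0, 3)
∇h · d = (0)(-1) + (0)(-4) + (3)(1) = 3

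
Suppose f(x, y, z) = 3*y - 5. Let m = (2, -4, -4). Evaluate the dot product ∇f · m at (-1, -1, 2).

∂f/∂x = 0
∂f/∂y = 3
∂f/∂z = 0
∇f at (-1, -1, 2) = (0, 3, 0)
∇f · m = (0)(2) + (3)(-4) + (0)(-4) = -12

-12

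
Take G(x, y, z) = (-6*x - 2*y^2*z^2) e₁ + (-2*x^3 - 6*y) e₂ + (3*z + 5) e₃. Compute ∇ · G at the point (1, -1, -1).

-9

∂G₁/∂x = -6
∂G₂/∂y = -6
∂G₃/∂z = 3
∇·G = -9
At (1, -1, -1): -9.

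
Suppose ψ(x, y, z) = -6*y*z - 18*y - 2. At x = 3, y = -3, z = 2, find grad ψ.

∂ψ/∂x = 0
∂ψ/∂y = -6*z - 18
∂ψ/∂z = -6*y
∇ψ = (0, -6*z - 18, -6*y)
At (3, -3, 2): (0, -30, 18).

(0, -30, 18)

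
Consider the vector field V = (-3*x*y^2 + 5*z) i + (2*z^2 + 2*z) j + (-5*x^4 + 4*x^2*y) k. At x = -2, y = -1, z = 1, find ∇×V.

(∇×V)₁ = ∂V₃/∂y − ∂V₂/∂z = 4*x^2 - 4*z - 2
(∇×V)₂ = ∂V₁/∂z − ∂V₃/∂x = 20*x^3 - 8*x*y + 5
(∇×V)₃ = ∂V₂/∂x − ∂V₁/∂y = 6*x*y
∇×V = (4*x^2 - 4*z - 2, 20*x^3 - 8*x*y + 5, 6*x*y)
At (-2, -1, 1): (10, -171, 12).

(10, -171, 12)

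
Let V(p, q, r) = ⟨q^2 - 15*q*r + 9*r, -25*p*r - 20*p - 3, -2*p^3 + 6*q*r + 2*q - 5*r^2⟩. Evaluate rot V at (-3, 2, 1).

(-67, 33, -34)

(∇×V)₁ = ∂V₃/∂q − ∂V₂/∂r = 25*p + 6*r + 2
(∇×V)₂ = ∂V₁/∂r − ∂V₃/∂p = 6*p^2 - 15*q + 9
(∇×V)₃ = ∂V₂/∂p − ∂V₁/∂q = -2*q - 10*r - 20
∇×V = (25*p + 6*r + 2, 6*p^2 - 15*q + 9, -2*q - 10*r - 20)
At (-3, 2, 1): (-67, 33, -34).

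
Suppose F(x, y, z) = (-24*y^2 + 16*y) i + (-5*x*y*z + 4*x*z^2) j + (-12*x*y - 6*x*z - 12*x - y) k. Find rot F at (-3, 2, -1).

(∇×F)₁ = ∂F₃/∂y − ∂F₂/∂z = 5*x*y - 8*x*z - 12*x - 1
(∇×F)₂ = ∂F₁/∂z − ∂F₃/∂x = 12*y + 6*z + 12
(∇×F)₃ = ∂F₂/∂x − ∂F₁/∂y = -5*y*z + 48*y + 4*z^2 - 16
∇×F = (5*x*y - 8*x*z - 12*x - 1, 12*y + 6*z + 12, -5*y*z + 48*y + 4*z^2 - 16)
At (-3, 2, -1): (-19, 30, 94).

(-19, 30, 94)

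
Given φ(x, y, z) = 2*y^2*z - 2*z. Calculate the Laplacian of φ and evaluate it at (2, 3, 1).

∂²φ/∂x² = 0
∂²φ/∂y² = 4*z
∂²φ/∂z² = 0
∇²φ = 4*z
At (2, 3, 1): 4.

4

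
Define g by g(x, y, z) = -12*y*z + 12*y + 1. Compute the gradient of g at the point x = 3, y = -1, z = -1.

∂g/∂x = 0
∂g/∂y = -12*z + 12
∂g/∂z = -12*y
∇g = (0, -12*z + 12, -12*y)
At (3, -1, -1): (0, 24, 12).

(0, 24, 12)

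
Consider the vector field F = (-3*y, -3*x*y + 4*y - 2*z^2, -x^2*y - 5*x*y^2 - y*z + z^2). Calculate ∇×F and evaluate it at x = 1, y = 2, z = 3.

(-12, 24, -3)

(∇×F)₁ = ∂F₃/∂y − ∂F₂/∂z = -x^2 - 10*x*y + 3*z
(∇×F)₂ = ∂F₁/∂z − ∂F₃/∂x = 2*x*y + 5*y^2
(∇×F)₃ = ∂F₂/∂x − ∂F₁/∂y = -3*y + 3
∇×F = (-x^2 - 10*x*y + 3*z, 2*x*y + 5*y^2, -3*y + 3)
At (1, 2, 3): (-12, 24, -3).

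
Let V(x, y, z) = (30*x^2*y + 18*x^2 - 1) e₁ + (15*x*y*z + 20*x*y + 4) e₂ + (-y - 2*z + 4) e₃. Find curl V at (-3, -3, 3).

(∇×V)₁ = ∂V₃/∂y − ∂V₂/∂z = -15*x*y - 1
(∇×V)₂ = ∂V₁/∂z − ∂V₃/∂x = 0
(∇×V)₃ = ∂V₂/∂x − ∂V₁/∂y = -30*x^2 + 15*y*z + 20*y
∇×V = (-15*x*y - 1, 0, -30*x^2 + 15*y*z + 20*y)
At (-3, -3, 3): (-136, 0, -465).

(-136, 0, -465)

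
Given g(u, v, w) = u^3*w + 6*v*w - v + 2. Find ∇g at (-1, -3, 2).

∂g/∂u = 3*u^2*w
∂g/∂v = 6*w - 1
∂g/∂w = u^3 + 6*v
∇g = (3*u^2*w, 6*w - 1, u^3 + 6*v)
At (-1, -3, 2): (6, 11, -19).

(6, 11, -19)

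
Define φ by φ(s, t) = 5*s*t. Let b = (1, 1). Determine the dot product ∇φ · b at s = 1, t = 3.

20

∂φ/∂s = 5*t
∂φ/∂t = 5*s
∇φ at (1, 3) = (15, 5)
∇φ · b = (15)(1) + (5)(1) = 20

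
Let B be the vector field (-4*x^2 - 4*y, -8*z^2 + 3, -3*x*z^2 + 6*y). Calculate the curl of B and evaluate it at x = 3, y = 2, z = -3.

(∇×B)₁ = ∂B₃/∂y − ∂B₂/∂z = 16*z + 6
(∇×B)₂ = ∂B₁/∂z − ∂B₃/∂x = 3*z^2
(∇×B)₃ = ∂B₂/∂x − ∂B₁/∂y = 4
∇×B = (16*z + 6, 3*z^2, 4)
At (3, 2, -3): (-42, 27, 4).

(-42, 27, 4)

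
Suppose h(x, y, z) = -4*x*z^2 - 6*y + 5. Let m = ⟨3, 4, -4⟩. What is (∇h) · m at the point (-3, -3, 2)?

∂h/∂x = -4*z^2
∂h/∂y = -6
∂h/∂z = -8*x*z
∇h at (-3, -3, 2) = (-16, -6, 48)
∇h · m = (-16)(3) + (-6)(4) + (48)(-4) = -264

-264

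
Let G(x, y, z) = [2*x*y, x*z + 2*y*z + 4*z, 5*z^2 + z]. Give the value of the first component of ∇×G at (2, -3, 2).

0

(∇×G)_1 = ∂G₃/∂y − ∂G₂/∂z
= 0 − (x + 2*y + 4)
= -x - 2*y - 4
At (2, -3, 2): 0.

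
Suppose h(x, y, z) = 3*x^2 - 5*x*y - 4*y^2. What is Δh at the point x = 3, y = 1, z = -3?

∂²h/∂x² = 6
∂²h/∂y² = -8
∂²h/∂z² = 0
∇²h = -2
At (3, 1, -3): -2.

-2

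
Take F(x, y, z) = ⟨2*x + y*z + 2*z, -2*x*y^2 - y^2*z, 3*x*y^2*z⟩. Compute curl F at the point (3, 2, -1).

(∇×F)₁ = ∂F₃/∂y − ∂F₂/∂z = 6*x*y*z + y^2
(∇×F)₂ = ∂F₁/∂z − ∂F₃/∂x = -3*y^2*z + y + 2
(∇×F)₃ = ∂F₂/∂x − ∂F₁/∂y = -2*y^2 - z
∇×F = (6*x*y*z + y^2, -3*y^2*z + y + 2, -2*y^2 - z)
At (3, 2, -1): (-32, 16, -7).

(-32, 16, -7)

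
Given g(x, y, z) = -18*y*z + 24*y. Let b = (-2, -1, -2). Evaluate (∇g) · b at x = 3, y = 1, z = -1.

∂g/∂x = 0
∂g/∂y = -18*z + 24
∂g/∂z = -18*y
∇g at (3, 1, -1) = (0, 42, -18)
∇g · b = (0)(-2) + (42)(-1) + (-18)(-2) = -6

-6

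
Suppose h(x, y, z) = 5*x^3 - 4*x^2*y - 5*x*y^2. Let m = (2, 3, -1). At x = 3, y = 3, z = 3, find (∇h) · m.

-342

∂h/∂x = 15*x^2 - 8*x*y - 5*y^2
∂h/∂y = -4*x^2 - 10*x*y
∂h/∂z = 0
∇h at (3, 3, 3) = (18, -126, 0)
∇h · m = (18)(2) + (-126)(3) + (0)(-1) = -342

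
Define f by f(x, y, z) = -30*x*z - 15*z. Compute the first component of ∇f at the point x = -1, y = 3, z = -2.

(∇f)_1 = ∂f/∂x = -30*z
At (-1, 3, -2): 60.

60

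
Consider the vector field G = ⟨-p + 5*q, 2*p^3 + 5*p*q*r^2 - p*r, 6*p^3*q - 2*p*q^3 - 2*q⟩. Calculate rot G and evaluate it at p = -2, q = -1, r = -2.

(∇×G)₁ = ∂G₃/∂q − ∂G₂/∂r = 6*p^3 - 6*p*q^2 - 10*p*q*r + p - 2
(∇×G)₂ = ∂G₁/∂r − ∂G₃/∂p = -18*p^2*q + 2*q^3
(∇×G)₃ = ∂G₂/∂p − ∂G₁/∂q = 6*p^2 + 5*q*r^2 - r - 5
∇×G = (6*p^3 - 6*p*q^2 - 10*p*q*r + p - 2, -18*p^2*q + 2*q^3, 6*p^2 + 5*q*r^2 - r - 5)
At (-2, -1, -2): (0, 70, 1).

(0, 70, 1)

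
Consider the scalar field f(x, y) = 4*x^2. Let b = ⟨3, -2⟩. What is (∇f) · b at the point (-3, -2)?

∂f/∂x = 8*x
∂f/∂y = 0
∇f at (-3, -2) = (-24, 0)
∇f · b = (-24)(3) + (0)(-2) = -72

-72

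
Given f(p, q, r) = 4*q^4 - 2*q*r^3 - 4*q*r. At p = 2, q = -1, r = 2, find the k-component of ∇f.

28

(∇f)_3 = ∂f/∂r = -6*q*r^2 - 4*q
At (2, -1, 2): 28.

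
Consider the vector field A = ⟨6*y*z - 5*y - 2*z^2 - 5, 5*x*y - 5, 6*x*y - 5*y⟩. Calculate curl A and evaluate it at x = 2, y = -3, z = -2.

(7, 8, 2)

(∇×A)₁ = ∂A₃/∂y − ∂A₂/∂z = 6*x - 5
(∇×A)₂ = ∂A₁/∂z − ∂A₃/∂x = -4*z
(∇×A)₃ = ∂A₂/∂x − ∂A₁/∂y = 5*y - 6*z + 5
∇×A = (6*x - 5, -4*z, 5*y - 6*z + 5)
At (2, -3, -2): (7, 8, 2).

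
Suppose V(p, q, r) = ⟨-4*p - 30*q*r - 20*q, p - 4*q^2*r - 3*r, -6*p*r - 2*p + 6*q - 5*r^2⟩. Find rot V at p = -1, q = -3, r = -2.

(∇×V)₁ = ∂V₃/∂q − ∂V₂/∂r = 4*q^2 + 9
(∇×V)₂ = ∂V₁/∂r − ∂V₃/∂p = -30*q + 6*r + 2
(∇×V)₃ = ∂V₂/∂p − ∂V₁/∂q = 30*r + 21
∇×V = (4*q^2 + 9, -30*q + 6*r + 2, 30*r + 21)
At (-1, -3, -2): (45, 80, -39).

(45, 80, -39)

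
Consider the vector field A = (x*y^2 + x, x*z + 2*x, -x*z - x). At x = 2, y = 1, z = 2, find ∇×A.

(∇×A)₁ = ∂A₃/∂y − ∂A₂/∂z = -x
(∇×A)₂ = ∂A₁/∂z − ∂A₃/∂x = z + 1
(∇×A)₃ = ∂A₂/∂x − ∂A₁/∂y = -2*x*y + z + 2
∇×A = (-x, z + 1, -2*x*y + z + 2)
At (2, 1, 2): (-2, 3, 0).

(-2, 3, 0)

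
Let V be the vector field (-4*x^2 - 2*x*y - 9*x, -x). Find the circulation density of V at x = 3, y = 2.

5

∂V₂/∂x = -1
∂V₁/∂y = -2*x
Scalar curl = 2*x - 1
At (3, 2): 5.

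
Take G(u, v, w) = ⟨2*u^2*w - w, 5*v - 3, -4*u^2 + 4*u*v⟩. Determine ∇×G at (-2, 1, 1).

(∇×G)₁ = ∂G₃/∂v − ∂G₂/∂w = 4*u
(∇×G)₂ = ∂G₁/∂w − ∂G₃/∂u = 2*u^2 + 8*u - 4*v - 1
(∇×G)₃ = ∂G₂/∂u − ∂G₁/∂v = 0
∇×G = (4*u, 2*u^2 + 8*u - 4*v - 1, 0)
At (-2, 1, 1): (-8, -13, 0).

(-8, -13, 0)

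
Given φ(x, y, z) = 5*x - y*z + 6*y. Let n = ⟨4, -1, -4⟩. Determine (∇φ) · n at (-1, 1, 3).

21

∂φ/∂x = 5
∂φ/∂y = -z + 6
∂φ/∂z = -y
∇φ at (-1, 1, 3) = (5, 3, -1)
∇φ · n = (5)(4) + (3)(-1) + (-1)(-4) = 21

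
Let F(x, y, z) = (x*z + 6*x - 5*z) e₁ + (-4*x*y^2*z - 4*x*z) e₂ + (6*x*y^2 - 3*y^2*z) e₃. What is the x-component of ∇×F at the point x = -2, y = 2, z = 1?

-100

(∇×F)_1 = ∂F₃/∂y − ∂F₂/∂z
= 12*x*y - 6*y*z − (-4*x*y^2 - 4*x)
= 4*x*y^2 + 12*x*y + 4*x - 6*y*z
At (-2, 2, 1): -100.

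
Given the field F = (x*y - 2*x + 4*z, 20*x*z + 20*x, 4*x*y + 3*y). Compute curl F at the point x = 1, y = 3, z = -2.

(∇×F)₁ = ∂F₃/∂y − ∂F₂/∂z = -16*x + 3
(∇×F)₂ = ∂F₁/∂z − ∂F₃/∂x = -4*y + 4
(∇×F)₃ = ∂F₂/∂x − ∂F₁/∂y = -x + 20*z + 20
∇×F = (-16*x + 3, -4*y + 4, -x + 20*z + 20)
At (1, 3, -2): (-13, -8, -21).

(-13, -8, -21)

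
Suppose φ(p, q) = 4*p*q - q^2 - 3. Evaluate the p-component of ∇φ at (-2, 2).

8

(∇φ)_1 = ∂φ/∂p = 4*q
At (-2, 2): 8.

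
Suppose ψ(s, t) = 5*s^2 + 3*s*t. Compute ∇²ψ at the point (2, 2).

10

∂²ψ/∂s² = 10
∂²ψ/∂t² = 0
∇²ψ = 10
At (2, 2): 10.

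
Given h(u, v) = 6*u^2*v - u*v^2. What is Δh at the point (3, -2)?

∂²h/∂u² = 12*v
∂²h/∂v² = -2*u
∇²h = -2*u + 12*v
At (3, -2): -30.

-30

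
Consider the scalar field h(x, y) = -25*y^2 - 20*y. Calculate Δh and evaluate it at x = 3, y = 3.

-50

∂²h/∂x² = 0
∂²h/∂y² = -50
∇²h = -50
At (3, 3): -50.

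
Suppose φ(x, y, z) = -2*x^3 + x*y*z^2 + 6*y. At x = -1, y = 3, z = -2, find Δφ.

6

∂²φ/∂x² = -12*x
∂²φ/∂y² = 0
∂²φ/∂z² = 2*x*y
∇²φ = 2*x*y - 12*x
At (-1, 3, -2): 6.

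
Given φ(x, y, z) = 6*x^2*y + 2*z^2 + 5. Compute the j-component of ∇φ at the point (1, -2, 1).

6

(∇φ)_2 = ∂φ/∂y = 6*x^2
At (1, -2, 1): 6.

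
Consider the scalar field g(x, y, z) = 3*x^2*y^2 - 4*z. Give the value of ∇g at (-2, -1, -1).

∂g/∂x = 6*x*y^2
∂g/∂y = 6*x^2*y
∂g/∂z = -4
∇g = (6*x*y^2, 6*x^2*y, -4)
At (-2, -1, -1): (-12, -24, -4).

(-12, -24, -4)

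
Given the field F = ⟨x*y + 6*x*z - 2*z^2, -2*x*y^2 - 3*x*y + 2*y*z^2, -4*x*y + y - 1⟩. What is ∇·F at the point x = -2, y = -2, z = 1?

-4

∂F₁/∂x = y + 6*z
∂F₂/∂y = -4*x*y - 3*x + 2*z^2
∂F₃/∂z = 0
∇·F = -4*x*y - 3*x + y + 2*z^2 + 6*z
At (-2, -2, 1): -4.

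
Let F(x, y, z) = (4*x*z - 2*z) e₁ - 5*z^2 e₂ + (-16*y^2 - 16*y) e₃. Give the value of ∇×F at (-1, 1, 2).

(-28, -6, 0)

(∇×F)₁ = ∂F₃/∂y − ∂F₂/∂z = -32*y + 10*z - 16
(∇×F)₂ = ∂F₁/∂z − ∂F₃/∂x = 4*x - 2
(∇×F)₃ = ∂F₂/∂x − ∂F₁/∂y = 0
∇×F = (-32*y + 10*z - 16, 4*x - 2, 0)
At (-1, 1, 2): (-28, -6, 0).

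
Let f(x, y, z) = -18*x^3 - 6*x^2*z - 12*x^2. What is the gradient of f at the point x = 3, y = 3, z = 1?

(-594, 0, -54)

∂f/∂x = -54*x^2 - 12*x*z - 24*x
∂f/∂y = 0
∂f/∂z = -6*x^2
∇f = (-54*x^2 - 12*x*z - 24*x, 0, -6*x^2)
At (3, 3, 1): (-594, 0, -54).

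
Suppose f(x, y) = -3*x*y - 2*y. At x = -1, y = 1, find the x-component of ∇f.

(∇f)_1 = ∂f/∂x = -3*y
At (-1, 1): -3.

-3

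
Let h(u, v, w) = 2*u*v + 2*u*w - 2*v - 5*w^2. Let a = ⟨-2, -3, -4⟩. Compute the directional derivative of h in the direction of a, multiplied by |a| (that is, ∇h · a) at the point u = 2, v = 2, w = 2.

∂h/∂u = 2*v + 2*w
∂h/∂v = 2*u - 2
∂h/∂w = 2*u - 10*w
∇h at (2, 2, 2) = (8, 2, -16)
∇h · a = (8)(-2) + (2)(-3) + (-16)(-4) = 42

42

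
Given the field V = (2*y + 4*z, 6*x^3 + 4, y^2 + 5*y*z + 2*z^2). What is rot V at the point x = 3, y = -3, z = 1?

(-1, 4, 160)

(∇×V)₁ = ∂V₃/∂y − ∂V₂/∂z = 2*y + 5*z
(∇×V)₂ = ∂V₁/∂z − ∂V₃/∂x = 4
(∇×V)₃ = ∂V₂/∂x − ∂V₁/∂y = 18*x^2 - 2
∇×V = (2*y + 5*z, 4, 18*x^2 - 2)
At (3, -3, 1): (-1, 4, 160).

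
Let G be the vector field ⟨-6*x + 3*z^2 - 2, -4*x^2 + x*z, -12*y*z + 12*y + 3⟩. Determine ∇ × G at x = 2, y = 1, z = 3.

(∇×G)₁ = ∂G₃/∂y − ∂G₂/∂z = -x - 12*z + 12
(∇×G)₂ = ∂G₁/∂z − ∂G₃/∂x = 6*z
(∇×G)₃ = ∂G₂/∂x − ∂G₁/∂y = -8*x + z
∇×G = (-x - 12*z + 12, 6*z, -8*x + z)
At (2, 1, 3): (-26, 18, -13).

(-26, 18, -13)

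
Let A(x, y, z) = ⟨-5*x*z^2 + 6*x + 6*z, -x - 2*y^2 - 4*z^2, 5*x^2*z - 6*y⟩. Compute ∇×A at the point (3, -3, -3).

(∇×A)₁ = ∂A₃/∂y − ∂A₂/∂z = 8*z - 6
(∇×A)₂ = ∂A₁/∂z − ∂A₃/∂x = -20*x*z + 6
(∇×A)₃ = ∂A₂/∂x − ∂A₁/∂y = -1
∇×A = (8*z - 6, -20*x*z + 6, -1)
At (3, -3, -3): (-30, 186, -1).

(-30, 186, -1)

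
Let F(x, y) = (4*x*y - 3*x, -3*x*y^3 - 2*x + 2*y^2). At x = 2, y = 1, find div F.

-13

∂F₁/∂x = 4*y - 3
∂F₂/∂y = -9*x*y^2 + 4*y
∇·F = -9*x*y^2 + 8*y - 3
At (2, 1): -13.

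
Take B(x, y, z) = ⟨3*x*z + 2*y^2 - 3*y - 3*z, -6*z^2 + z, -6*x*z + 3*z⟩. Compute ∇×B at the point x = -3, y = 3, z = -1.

(∇×B)₁ = ∂B₃/∂y − ∂B₂/∂z = 12*z - 1
(∇×B)₂ = ∂B₁/∂z − ∂B₃/∂x = 3*x + 6*z - 3
(∇×B)₃ = ∂B₂/∂x − ∂B₁/∂y = -4*y + 3
∇×B = (12*z - 1, 3*x + 6*z - 3, -4*y + 3)
At (-3, 3, -1): (-13, -18, -9).

(-13, -18, -9)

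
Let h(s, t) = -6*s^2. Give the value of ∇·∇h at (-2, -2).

-12

∂²h/∂s² = -12
∂²h/∂t² = 0
∇²h = -12
At (-2, -2): -12.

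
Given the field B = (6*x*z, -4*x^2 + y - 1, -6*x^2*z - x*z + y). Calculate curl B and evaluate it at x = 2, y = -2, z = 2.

(1, 62, -16)

(∇×B)₁ = ∂B₃/∂y − ∂B₂/∂z = 1
(∇×B)₂ = ∂B₁/∂z − ∂B₃/∂x = 12*x*z + 6*x + z
(∇×B)₃ = ∂B₂/∂x − ∂B₁/∂y = -8*x
∇×B = (1, 12*x*z + 6*x + z, -8*x)
At (2, -2, 2): (1, 62, -16).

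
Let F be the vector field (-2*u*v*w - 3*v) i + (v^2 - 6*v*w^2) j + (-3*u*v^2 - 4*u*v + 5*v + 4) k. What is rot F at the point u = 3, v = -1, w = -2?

(∇×F)₁ = ∂F₃/∂v − ∂F₂/∂w = -6*u*v - 4*u + 12*v*w + 5
(∇×F)₂ = ∂F₁/∂w − ∂F₃/∂u = -2*u*v + 3*v^2 + 4*v
(∇×F)₃ = ∂F₂/∂u − ∂F₁/∂v = 2*u*w + 3
∇×F = (-6*u*v - 4*u + 12*v*w + 5, -2*u*v + 3*v^2 + 4*v, 2*u*w + 3)
At (3, -1, -2): (35, 5, -9).

(35, 5, -9)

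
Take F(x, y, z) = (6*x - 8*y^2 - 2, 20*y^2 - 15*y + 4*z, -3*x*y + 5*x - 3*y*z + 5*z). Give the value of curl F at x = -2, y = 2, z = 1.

(-1, 1, 32)

(∇×F)₁ = ∂F₃/∂y − ∂F₂/∂z = -3*x - 3*z - 4
(∇×F)₂ = ∂F₁/∂z − ∂F₃/∂x = 3*y - 5
(∇×F)₃ = ∂F₂/∂x − ∂F₁/∂y = 16*y
∇×F = (-3*x - 3*z - 4, 3*y - 5, 16*y)
At (-2, 2, 1): (-1, 1, 32).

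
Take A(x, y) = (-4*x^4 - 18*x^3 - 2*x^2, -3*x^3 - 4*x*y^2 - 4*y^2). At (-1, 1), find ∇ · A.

-34

∂A₁/∂x = -16*x^3 - 54*x^2 - 4*x
∂A₂/∂y = -8*x*y - 8*y
∇·A = -16*x^3 - 54*x^2 - 8*x*y - 4*x - 8*y
At (-1, 1): -34.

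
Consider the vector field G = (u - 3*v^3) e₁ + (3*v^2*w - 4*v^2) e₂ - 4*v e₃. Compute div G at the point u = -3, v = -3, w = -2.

61

∂G₁/∂u = 1
∂G₂/∂v = 6*v*w - 8*v
∂G₃/∂w = 0
∇·G = 6*v*w - 8*v + 1
At (-3, -3, -2): 61.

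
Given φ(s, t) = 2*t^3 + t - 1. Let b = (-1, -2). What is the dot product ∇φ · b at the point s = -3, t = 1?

∂φ/∂s = 0
∂φ/∂t = 6*t^2 + 1
∇φ at (-3, 1) = (0, 7)
∇φ · b = (0)(-1) + (7)(-2) = -14

-14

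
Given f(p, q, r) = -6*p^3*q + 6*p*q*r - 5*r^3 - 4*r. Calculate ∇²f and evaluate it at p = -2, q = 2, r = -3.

234

∂²f/∂p² = -36*p*q
∂²f/∂q² = 0
∂²f/∂r² = -30*r
∇²f = -36*p*q - 30*r
At (-2, 2, -3): 234.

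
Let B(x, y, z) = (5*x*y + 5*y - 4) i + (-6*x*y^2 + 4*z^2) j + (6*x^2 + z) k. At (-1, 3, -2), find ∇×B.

(∇×B)₁ = ∂B₃/∂y − ∂B₂/∂z = -8*z
(∇×B)₂ = ∂B₁/∂z − ∂B₃/∂x = -12*x
(∇×B)₃ = ∂B₂/∂x − ∂B₁/∂y = -5*x - 6*y^2 - 5
∇×B = (-8*z, -12*x, -5*x - 6*y^2 - 5)
At (-1, 3, -2): (16, 12, -54).

(16, 12, -54)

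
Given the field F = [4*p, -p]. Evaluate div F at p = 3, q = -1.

4

∂F₁/∂p = 4
∂F₂/∂q = 0
∇·F = 4
At (3, -1): 4.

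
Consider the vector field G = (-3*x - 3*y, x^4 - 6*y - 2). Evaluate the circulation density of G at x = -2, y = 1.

∂G₂/∂x = 4*x^3
∂G₁/∂y = -3
Scalar curl = 4*x^3 + 3
At (-2, 1): -29.

-29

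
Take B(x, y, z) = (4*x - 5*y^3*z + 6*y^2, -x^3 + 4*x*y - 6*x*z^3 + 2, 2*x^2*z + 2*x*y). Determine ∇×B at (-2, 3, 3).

(-328, -117, 207)

(∇×B)₁ = ∂B₃/∂y − ∂B₂/∂z = 18*x*z^2 + 2*x
(∇×B)₂ = ∂B₁/∂z − ∂B₃/∂x = -4*x*z - 5*y^3 - 2*y
(∇×B)₃ = ∂B₂/∂x − ∂B₁/∂y = -3*x^2 + 15*y^2*z - 8*y - 6*z^3
∇×B = (18*x*z^2 + 2*x, -4*x*z - 5*y^3 - 2*y, -3*x^2 + 15*y^2*z - 8*y - 6*z^3)
At (-2, 3, 3): (-328, -117, 207).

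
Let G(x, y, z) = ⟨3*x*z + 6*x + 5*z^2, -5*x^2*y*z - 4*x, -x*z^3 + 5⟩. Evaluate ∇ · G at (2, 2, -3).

∂G₁/∂x = 3*z + 6
∂G₂/∂y = -5*x^2*z
∂G₃/∂z = -3*x*z^2
∇·G = -5*x^2*z - 3*x*z^2 + 3*z + 6
At (2, 2, -3): 3.

3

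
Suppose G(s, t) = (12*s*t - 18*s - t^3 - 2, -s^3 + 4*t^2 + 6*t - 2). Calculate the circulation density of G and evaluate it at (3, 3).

∂G₂/∂s = -3*s^2
∂G₁/∂t = 12*s - 3*t^2
Scalar curl = -3*s^2 - 12*s + 3*t^2
At (3, 3): -36.

-36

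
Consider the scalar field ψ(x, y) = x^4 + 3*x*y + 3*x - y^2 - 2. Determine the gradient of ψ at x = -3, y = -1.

(-108, -7)

∂ψ/∂x = 4*x^3 + 3*y + 3
∂ψ/∂y = 3*x - 2*y
∇ψ = (4*x^3 + 3*y + 3, 3*x - 2*y)
At (-3, -1): (-108, -7).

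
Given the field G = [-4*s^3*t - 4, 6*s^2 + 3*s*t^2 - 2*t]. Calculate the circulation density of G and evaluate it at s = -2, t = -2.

∂G₂/∂s = 12*s + 3*t^2
∂G₁/∂t = -4*s^3
Scalar curl = 4*s^3 + 12*s + 3*t^2
At (-2, -2): -44.

-44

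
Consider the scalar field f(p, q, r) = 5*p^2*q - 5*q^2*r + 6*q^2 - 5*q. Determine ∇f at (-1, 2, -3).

(-20, 84, -20)

∂f/∂p = 10*p*q
∂f/∂q = 5*p^2 - 10*q*r + 12*q - 5
∂f/∂r = -5*q^2
∇f = (10*p*q, 5*p^2 - 10*q*r + 12*q - 5, -5*q^2)
At (-1, 2, -3): (-20, 84, -20).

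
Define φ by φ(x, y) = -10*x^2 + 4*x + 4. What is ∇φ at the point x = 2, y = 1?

(-36, 0)

∂φ/∂x = -20*x + 4
∂φ/∂y = 0
∇φ = (-20*x + 4, 0)
At (2, 1): (-36, 0).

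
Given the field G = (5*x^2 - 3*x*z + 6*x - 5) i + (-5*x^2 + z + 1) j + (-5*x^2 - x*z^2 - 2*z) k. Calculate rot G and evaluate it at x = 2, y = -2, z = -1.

(-1, 15, -20)

(∇×G)₁ = ∂G₃/∂y − ∂G₂/∂z = -1
(∇×G)₂ = ∂G₁/∂z − ∂G₃/∂x = 7*x + z^2
(∇×G)₃ = ∂G₂/∂x − ∂G₁/∂y = -10*x
∇×G = (-1, 7*x + z^2, -10*x)
At (2, -2, -1): (-1, 15, -20).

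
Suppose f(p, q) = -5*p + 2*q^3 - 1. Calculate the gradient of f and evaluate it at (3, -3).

(-5, 54)

∂f/∂p = -5
∂f/∂q = 6*q^2
∇f = (-5, 6*q^2)
At (3, -3): (-5, 54).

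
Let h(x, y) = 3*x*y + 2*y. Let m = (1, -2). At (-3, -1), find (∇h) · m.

11

∂h/∂x = 3*y
∂h/∂y = 3*x + 2
∇h at (-3, -1) = (-3, -7)
∇h · m = (-3)(1) + (-7)(-2) = 11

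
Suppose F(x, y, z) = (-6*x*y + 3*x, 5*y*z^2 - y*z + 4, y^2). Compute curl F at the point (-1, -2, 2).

(∇×F)₁ = ∂F₃/∂y − ∂F₂/∂z = -10*y*z + 3*y
(∇×F)₂ = ∂F₁/∂z − ∂F₃/∂x = 0
(∇×F)₃ = ∂F₂/∂x − ∂F₁/∂y = 6*x
∇×F = (-10*y*z + 3*y, 0, 6*x)
At (-1, -2, 2): (34, 0, -6).

(34, 0, -6)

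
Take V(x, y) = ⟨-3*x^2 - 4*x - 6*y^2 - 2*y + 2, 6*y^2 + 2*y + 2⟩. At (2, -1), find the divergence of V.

∂V₁/∂x = -6*x - 4
∂V₂/∂y = 12*y + 2
∇·V = -6*x + 12*y - 2
At (2, -1): -26.

-26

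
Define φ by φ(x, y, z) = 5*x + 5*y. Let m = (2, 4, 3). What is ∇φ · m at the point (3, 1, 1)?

∂φ/∂x = 5
∂φ/∂y = 5
∂φ/∂z = 0
∇φ at (3, 1, 1) = (5, 5, 0)
∇φ · m = (5)(2) + (5)(4) + (0)(3) = 30

30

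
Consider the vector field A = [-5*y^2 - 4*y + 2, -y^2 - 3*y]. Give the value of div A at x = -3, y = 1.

∂A₁/∂x = 0
∂A₂/∂y = -2*y - 3
∇·A = -2*y - 3
At (-3, 1): -5.

-5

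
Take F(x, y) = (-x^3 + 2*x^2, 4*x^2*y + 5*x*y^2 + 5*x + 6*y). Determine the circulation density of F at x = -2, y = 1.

-6

∂F₂/∂x = 8*x*y + 5*y^2 + 5
∂F₁/∂y = 0
Scalar curl = 8*x*y + 5*y^2 + 5
At (-2, 1): -6.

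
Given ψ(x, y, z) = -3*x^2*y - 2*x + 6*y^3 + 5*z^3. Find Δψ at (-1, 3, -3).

0

∂²ψ/∂x² = -6*y
∂²ψ/∂y² = 36*y
∂²ψ/∂z² = 30*z
∇²ψ = 30*y + 30*z
At (-1, 3, -3): 0.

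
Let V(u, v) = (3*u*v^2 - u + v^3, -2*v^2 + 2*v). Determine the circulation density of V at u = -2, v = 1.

9

∂V₂/∂u = 0
∂V₁/∂v = 6*u*v + 3*v^2
Scalar curl = -6*u*v - 3*v^2
At (-2, 1): 9.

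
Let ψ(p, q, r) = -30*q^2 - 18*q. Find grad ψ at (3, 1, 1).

∂ψ/∂p = 0
∂ψ/∂q = -60*q - 18
∂ψ/∂r = 0
∇ψ = (0, -60*q - 18, 0)
At (3, 1, 1): (0, -78, 0).

(0, -78, 0)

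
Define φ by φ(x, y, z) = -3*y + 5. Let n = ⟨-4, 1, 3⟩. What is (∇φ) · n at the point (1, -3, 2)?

∂φ/∂x = 0
∂φ/∂y = -3
∂φ/∂z = 0
∇φ at (1, -3, 2) = (0, -3, 0)
∇φ · n = (0)(-4) + (-3)(1) + (0)(3) = -3

-3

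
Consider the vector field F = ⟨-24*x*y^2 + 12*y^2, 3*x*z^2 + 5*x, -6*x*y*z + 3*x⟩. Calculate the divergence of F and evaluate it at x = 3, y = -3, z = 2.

∂F₁/∂x = -24*y^2
∂F₂/∂y = 0
∂F₃/∂z = -6*x*y
∇·F = -6*x*y - 24*y^2
At (3, -3, 2): -162.

-162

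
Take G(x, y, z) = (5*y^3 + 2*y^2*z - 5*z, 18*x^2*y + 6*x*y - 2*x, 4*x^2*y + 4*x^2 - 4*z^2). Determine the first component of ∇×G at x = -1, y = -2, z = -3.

(∇×G)_1 = ∂G₃/∂y − ∂G₂/∂z
= 4*x^2 − (0)
= 4*x^2
At (-1, -2, -3): 4.

4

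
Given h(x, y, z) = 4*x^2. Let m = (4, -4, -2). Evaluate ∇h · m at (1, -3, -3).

∂h/∂x = 8*x
∂h/∂y = 0
∂h/∂z = 0
∇h at (1, -3, -3) = (8, 0, 0)
∇h · m = (8)(4) + (0)(-4) + (0)(-2) = 32

32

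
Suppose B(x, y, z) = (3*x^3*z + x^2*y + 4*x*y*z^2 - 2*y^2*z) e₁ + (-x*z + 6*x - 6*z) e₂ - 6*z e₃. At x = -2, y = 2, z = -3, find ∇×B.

(∇×B)₁ = ∂B₃/∂y − ∂B₂/∂z = x + 6
(∇×B)₂ = ∂B₁/∂z − ∂B₃/∂x = 3*x^3 + 8*x*y*z - 2*y^2
(∇×B)₃ = ∂B₂/∂x − ∂B₁/∂y = -x^2 - 4*x*z^2 + 4*y*z - z + 6
∇×B = (x + 6, 3*x^3 + 8*x*y*z - 2*y^2, -x^2 - 4*x*z^2 + 4*y*z - z + 6)
At (-2, 2, -3): (4, 64, 53).

(4, 64, 53)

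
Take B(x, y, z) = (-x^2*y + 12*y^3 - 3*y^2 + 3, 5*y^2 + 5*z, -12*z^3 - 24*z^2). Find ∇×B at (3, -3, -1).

(-5, 0, -333)

(∇×B)₁ = ∂B₃/∂y − ∂B₂/∂z = -5
(∇×B)₂ = ∂B₁/∂z − ∂B₃/∂x = 0
(∇×B)₃ = ∂B₂/∂x − ∂B₁/∂y = x^2 - 36*y^2 + 6*y
∇×B = (-5, 0, x^2 - 36*y^2 + 6*y)
At (3, -3, -1): (-5, 0, -333).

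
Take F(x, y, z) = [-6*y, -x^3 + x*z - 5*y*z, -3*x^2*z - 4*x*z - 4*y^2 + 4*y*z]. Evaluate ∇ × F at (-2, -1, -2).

(-3, 16, -8)

(∇×F)₁ = ∂F₃/∂y − ∂F₂/∂z = -x - 3*y + 4*z
(∇×F)₂ = ∂F₁/∂z − ∂F₃/∂x = 6*x*z + 4*z
(∇×F)₃ = ∂F₂/∂x − ∂F₁/∂y = -3*x^2 + z + 6
∇×F = (-x - 3*y + 4*z, 6*x*z + 4*z, -3*x^2 + z + 6)
At (-2, -1, -2): (-3, 16, -8).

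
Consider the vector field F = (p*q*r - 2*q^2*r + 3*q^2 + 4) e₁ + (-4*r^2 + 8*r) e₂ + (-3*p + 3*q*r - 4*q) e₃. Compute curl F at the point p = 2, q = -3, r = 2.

(∇×F)₁ = ∂F₃/∂q − ∂F₂/∂r = 11*r - 12
(∇×F)₂ = ∂F₁/∂r − ∂F₃/∂p = p*q - 2*q^2 + 3
(∇×F)₃ = ∂F₂/∂p − ∂F₁/∂q = -p*r + 4*q*r - 6*q
∇×F = (11*r - 12, p*q - 2*q^2 + 3, -p*r + 4*q*r - 6*q)
At (2, -3, 2): (10, -21, -10).

(10, -21, -10)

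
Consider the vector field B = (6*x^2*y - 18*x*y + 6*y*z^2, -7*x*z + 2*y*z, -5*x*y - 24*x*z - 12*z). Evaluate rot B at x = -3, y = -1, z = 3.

(-4, 31, -183)

(∇×B)₁ = ∂B₃/∂y − ∂B₂/∂z = 2*x - 2*y
(∇×B)₂ = ∂B₁/∂z − ∂B₃/∂x = 12*y*z + 5*y + 24*z
(∇×B)₃ = ∂B₂/∂x − ∂B₁/∂y = -6*x^2 + 18*x - 6*z^2 - 7*z
∇×B = (2*x - 2*y, 12*y*z + 5*y + 24*z, -6*x^2 + 18*x - 6*z^2 - 7*z)
At (-3, -1, 3): (-4, 31, -183).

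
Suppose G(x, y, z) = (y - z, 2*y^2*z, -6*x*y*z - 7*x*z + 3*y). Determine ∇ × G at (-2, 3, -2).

(-39, -51, -1)

(∇×G)₁ = ∂G₃/∂y − ∂G₂/∂z = -6*x*z - 2*y^2 + 3
(∇×G)₂ = ∂G₁/∂z − ∂G₃/∂x = 6*y*z + 7*z - 1
(∇×G)₃ = ∂G₂/∂x − ∂G₁/∂y = -1
∇×G = (-6*x*z - 2*y^2 + 3, 6*y*z + 7*z - 1, -1)
At (-2, 3, -2): (-39, -51, -1).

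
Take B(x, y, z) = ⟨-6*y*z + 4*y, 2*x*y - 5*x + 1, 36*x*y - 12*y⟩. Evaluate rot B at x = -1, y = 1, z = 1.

(∇×B)₁ = ∂B₃/∂y − ∂B₂/∂z = 36*x - 12
(∇×B)₂ = ∂B₁/∂z − ∂B₃/∂x = -42*y
(∇×B)₃ = ∂B₂/∂x − ∂B₁/∂y = 2*y + 6*z - 9
∇×B = (36*x - 12, -42*y, 2*y + 6*z - 9)
At (-1, 1, 1): (-48, -42, -1).

(-48, -42, -1)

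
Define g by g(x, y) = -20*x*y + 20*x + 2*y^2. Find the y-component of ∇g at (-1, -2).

(∇g)_2 = ∂g/∂y = -20*x + 4*y
At (-1, -2): 12.

12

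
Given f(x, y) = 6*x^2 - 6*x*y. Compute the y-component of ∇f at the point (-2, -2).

12

(∇f)_2 = ∂f/∂y = -6*x
At (-2, -2): 12.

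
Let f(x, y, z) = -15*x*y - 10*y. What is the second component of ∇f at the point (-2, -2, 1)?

20

(∇f)_2 = ∂f/∂y = -15*x - 10
At (-2, -2, 1): 20.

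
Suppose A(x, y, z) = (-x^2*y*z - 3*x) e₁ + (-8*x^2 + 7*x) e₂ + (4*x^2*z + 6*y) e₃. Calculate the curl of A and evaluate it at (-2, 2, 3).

(6, 40, 51)

(∇×A)₁ = ∂A₃/∂y − ∂A₂/∂z = 6
(∇×A)₂ = ∂A₁/∂z − ∂A₃/∂x = -x^2*y - 8*x*z
(∇×A)₃ = ∂A₂/∂x − ∂A₁/∂y = x^2*z - 16*x + 7
∇×A = (6, -x^2*y - 8*x*z, x^2*z - 16*x + 7)
At (-2, 2, 3): (6, 40, 51).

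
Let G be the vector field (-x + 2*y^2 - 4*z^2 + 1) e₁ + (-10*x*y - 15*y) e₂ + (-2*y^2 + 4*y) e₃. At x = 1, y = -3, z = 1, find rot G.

(∇×G)₁ = ∂G₃/∂y − ∂G₂/∂z = -4*y + 4
(∇×G)₂ = ∂G₁/∂z − ∂G₃/∂x = -8*z
(∇×G)₃ = ∂G₂/∂x − ∂G₁/∂y = -14*y
∇×G = (-4*y + 4, -8*z, -14*y)
At (1, -3, 1): (16, -8, 42).

(16, -8, 42)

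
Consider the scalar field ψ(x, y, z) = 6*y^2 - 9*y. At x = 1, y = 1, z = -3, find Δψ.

12

∂²ψ/∂x² = 0
∂²ψ/∂y² = 12
∂²ψ/∂z² = 0
∇²ψ = 12
At (1, 1, -3): 12.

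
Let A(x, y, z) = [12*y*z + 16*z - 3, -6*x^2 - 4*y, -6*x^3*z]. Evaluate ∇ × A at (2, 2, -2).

(∇×A)₁ = ∂A₃/∂y − ∂A₂/∂z = 0
(∇×A)₂ = ∂A₁/∂z − ∂A₃/∂x = 18*x^2*z + 12*y + 16
(∇×A)₃ = ∂A₂/∂x − ∂A₁/∂y = -12*x - 12*z
∇×A = (0, 18*x^2*z + 12*y + 16, -12*x - 12*z)
At (2, 2, -2): (0, -104, 0).

(0, -104, 0)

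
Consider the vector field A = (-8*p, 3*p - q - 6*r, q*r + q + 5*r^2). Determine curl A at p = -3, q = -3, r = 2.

(∇×A)₁ = ∂A₃/∂q − ∂A₂/∂r = r + 7
(∇×A)₂ = ∂A₁/∂r − ∂A₃/∂p = 0
(∇×A)₃ = ∂A₂/∂p − ∂A₁/∂q = 3
∇×A = (r + 7, 0, 3)
At (-3, -3, 2): (9, 0, 3).

(9, 0, 3)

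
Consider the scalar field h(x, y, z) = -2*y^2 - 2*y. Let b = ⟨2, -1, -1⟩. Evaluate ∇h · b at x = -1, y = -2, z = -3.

-6

∂h/∂x = 0
∂h/∂y = -4*y - 2
∂h/∂z = 0
∇h at (-1, -2, -3) = (0, 6, 0)
∇h · b = (0)(2) + (6)(-1) + (0)(-1) = -6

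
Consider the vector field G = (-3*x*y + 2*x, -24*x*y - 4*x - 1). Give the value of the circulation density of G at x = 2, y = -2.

50

∂G₂/∂x = -24*y - 4
∂G₁/∂y = -3*x
Scalar curl = 3*x - 24*y - 4
At (2, -2): 50.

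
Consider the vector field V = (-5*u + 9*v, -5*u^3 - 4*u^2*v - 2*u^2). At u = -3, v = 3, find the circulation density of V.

-60

∂V₂/∂u = -15*u^2 - 8*u*v - 4*u
∂V₁/∂v = 9
Scalar curl = -15*u^2 - 8*u*v - 4*u - 9
At (-3, 3): -60.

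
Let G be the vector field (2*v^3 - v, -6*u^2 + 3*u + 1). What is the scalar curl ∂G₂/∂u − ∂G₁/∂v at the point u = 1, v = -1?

∂G₂/∂u = -12*u + 3
∂G₁/∂v = 6*v^2 - 1
Scalar curl = -12*u - 6*v^2 + 4
At (1, -1): -14.

-14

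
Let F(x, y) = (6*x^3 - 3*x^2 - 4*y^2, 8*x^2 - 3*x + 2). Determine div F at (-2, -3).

∂F₁/∂x = 18*x^2 - 6*x
∂F₂/∂y = 0
∇·F = 18*x^2 - 6*x
At (-2, -3): 84.

84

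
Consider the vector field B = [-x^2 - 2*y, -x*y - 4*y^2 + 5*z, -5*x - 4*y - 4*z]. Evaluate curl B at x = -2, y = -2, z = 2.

(∇×B)₁ = ∂B₃/∂y − ∂B₂/∂z = -9
(∇×B)₂ = ∂B₁/∂z − ∂B₃/∂x = 5
(∇×B)₃ = ∂B₂/∂x − ∂B₁/∂y = -y + 2
∇×B = (-9, 5, -y + 2)
At (-2, -2, 2): (-9, 5, 4).

(-9, 5, 4)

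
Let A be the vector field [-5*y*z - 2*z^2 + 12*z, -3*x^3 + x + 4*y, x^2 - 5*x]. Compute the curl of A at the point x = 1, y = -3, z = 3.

(∇×A)₁ = ∂A₃/∂y − ∂A₂/∂z = 0
(∇×A)₂ = ∂A₁/∂z − ∂A₃/∂x = -2*x - 5*y - 4*z + 17
(∇×A)₃ = ∂A₂/∂x − ∂A₁/∂y = -9*x^2 + 5*z + 1
∇×A = (0, -2*x - 5*y - 4*z + 17, -9*x^2 + 5*z + 1)
At (1, -3, 3): (0, 18, 7).

(0, 18, 7)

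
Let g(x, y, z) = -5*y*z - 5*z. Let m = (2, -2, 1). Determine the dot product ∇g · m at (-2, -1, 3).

∂g/∂x = 0
∂g/∂y = -5*z
∂g/∂z = -5*y - 5
∇g at (-2, -1, 3) = (0, -15, 0)
∇g · m = (0)(2) + (-15)(-2) + (0)(1) = 30

30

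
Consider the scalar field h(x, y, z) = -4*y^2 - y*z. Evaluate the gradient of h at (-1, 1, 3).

∂h/∂x = 0
∂h/∂y = -8*y - z
∂h/∂z = -y
∇h = (0, -8*y - z, -y)
At (-1, 1, 3): (0, -11, -1).

(0, -11, -1)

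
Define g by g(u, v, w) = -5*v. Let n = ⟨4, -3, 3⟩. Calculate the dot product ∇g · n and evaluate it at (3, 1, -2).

∂g/∂u = 0
∂g/∂v = -5
∂g/∂w = 0
∇g at (3, 1, -2) = (0, -5, 0)
∇g · n = (0)(4) + (-5)(-3) + (0)(3) = 15

15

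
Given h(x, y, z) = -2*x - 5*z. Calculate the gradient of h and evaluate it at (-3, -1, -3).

(-2, 0, -5)

∂h/∂x = -2
∂h/∂y = 0
∂h/∂z = -5
∇h = (-2, 0, -5)
At (-3, -1, -3): (-2, 0, -5).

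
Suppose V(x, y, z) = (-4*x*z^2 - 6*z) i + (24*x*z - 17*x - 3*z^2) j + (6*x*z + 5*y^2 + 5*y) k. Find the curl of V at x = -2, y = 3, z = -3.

(∇×V)₁ = ∂V₃/∂y − ∂V₂/∂z = -24*x + 10*y + 6*z + 5
(∇×V)₂ = ∂V₁/∂z − ∂V₃/∂x = -8*x*z - 6*z - 6
(∇×V)₃ = ∂V₂/∂x − ∂V₁/∂y = 24*z - 17
∇×V = (-24*x + 10*y + 6*z + 5, -8*x*z - 6*z - 6, 24*z - 17)
At (-2, 3, -3): (65, -36, -89).

(65, -36, -89)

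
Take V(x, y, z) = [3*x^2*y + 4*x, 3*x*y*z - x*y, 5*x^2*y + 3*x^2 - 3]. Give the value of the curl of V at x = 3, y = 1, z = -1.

(∇×V)₁ = ∂V₃/∂y − ∂V₂/∂z = 5*x^2 - 3*x*y
(∇×V)₂ = ∂V₁/∂z − ∂V₃/∂x = -10*x*y - 6*x
(∇×V)₃ = ∂V₂/∂x − ∂V₁/∂y = -3*x^2 + 3*y*z - y
∇×V = (5*x^2 - 3*x*y, -10*x*y - 6*x, -3*x^2 + 3*y*z - y)
At (3, 1, -1): (36, -48, -31).

(36, -48, -31)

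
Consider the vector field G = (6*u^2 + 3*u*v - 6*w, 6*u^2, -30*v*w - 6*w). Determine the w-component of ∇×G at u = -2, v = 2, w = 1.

-18

(∇×G)_3 = ∂G₂/∂u − ∂G₁/∂v
= 12*u − (3*u)
= 9*u
At (-2, 2, 1): -18.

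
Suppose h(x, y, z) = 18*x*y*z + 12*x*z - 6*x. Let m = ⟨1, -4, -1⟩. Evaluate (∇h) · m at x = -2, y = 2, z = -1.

∂h/∂x = 18*y*z + 12*z - 6
∂h/∂y = 18*x*z
∂h/∂z = 18*x*y + 12*x
∇h at (-2, 2, -1) = (-54, 36, -96)
∇h · m = (-54)(1) + (36)(-4) + (-96)(-1) = -102

-102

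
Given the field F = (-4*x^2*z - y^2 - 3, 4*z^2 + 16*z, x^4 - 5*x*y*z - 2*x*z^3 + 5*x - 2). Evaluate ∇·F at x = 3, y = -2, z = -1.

36

∂F₁/∂x = -8*x*z
∂F₂/∂y = 0
∂F₃/∂z = -5*x*y - 6*x*z^2
∇·F = -5*x*y - 6*x*z^2 - 8*x*z
At (3, -2, -1): 36.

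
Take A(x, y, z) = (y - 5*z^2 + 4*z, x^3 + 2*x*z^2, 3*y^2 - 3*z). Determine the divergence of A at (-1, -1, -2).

-3

∂A₁/∂x = 0
∂A₂/∂y = 0
∂A₃/∂z = -3
∇·A = -3
At (-1, -1, -2): -3.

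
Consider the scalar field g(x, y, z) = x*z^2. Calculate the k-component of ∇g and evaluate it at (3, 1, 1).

6

(∇g)_3 = ∂g/∂z = 2*x*z
At (3, 1, 1): 6.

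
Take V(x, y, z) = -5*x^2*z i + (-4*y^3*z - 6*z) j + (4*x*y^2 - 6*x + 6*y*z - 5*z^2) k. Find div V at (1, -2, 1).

∂V₁/∂x = -10*x*z
∂V₂/∂y = -12*y^2*z
∂V₃/∂z = 6*y - 10*z
∇·V = -10*x*z - 12*y^2*z + 6*y - 10*z
At (1, -2, 1): -80.

-80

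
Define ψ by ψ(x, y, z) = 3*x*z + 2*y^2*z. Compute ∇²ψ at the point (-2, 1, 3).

∂²ψ/∂x² = 0
∂²ψ/∂y² = 4*z
∂²ψ/∂z² = 0
∇²ψ = 4*z
At (-2, 1, 3): 12.

12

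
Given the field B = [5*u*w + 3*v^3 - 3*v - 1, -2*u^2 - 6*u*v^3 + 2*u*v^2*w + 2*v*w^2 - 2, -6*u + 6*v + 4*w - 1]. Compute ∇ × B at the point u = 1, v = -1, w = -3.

(-8, 11, -10)

(∇×B)₁ = ∂B₃/∂v − ∂B₂/∂w = -2*u*v^2 - 4*v*w + 6
(∇×B)₂ = ∂B₁/∂w − ∂B₃/∂u = 5*u + 6
(∇×B)₃ = ∂B₂/∂u − ∂B₁/∂v = -4*u - 6*v^3 + 2*v^2*w - 9*v^2 + 3
∇×B = (-2*u*v^2 - 4*v*w + 6, 5*u + 6, -4*u - 6*v^3 + 2*v^2*w - 9*v^2 + 3)
At (1, -1, -3): (-8, 11, -10).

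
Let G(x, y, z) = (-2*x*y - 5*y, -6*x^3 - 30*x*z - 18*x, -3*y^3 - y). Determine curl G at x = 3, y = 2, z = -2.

(53, 0, -109)

(∇×G)₁ = ∂G₃/∂y − ∂G₂/∂z = 30*x - 9*y^2 - 1
(∇×G)₂ = ∂G₁/∂z − ∂G₃/∂x = 0
(∇×G)₃ = ∂G₂/∂x − ∂G₁/∂y = -18*x^2 + 2*x - 30*z - 13
∇×G = (30*x - 9*y^2 - 1, 0, -18*x^2 + 2*x - 30*z - 13)
At (3, 2, -2): (53, 0, -109).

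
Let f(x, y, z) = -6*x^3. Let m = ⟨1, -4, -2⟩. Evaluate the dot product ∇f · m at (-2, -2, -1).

-72

∂f/∂x = -18*x^2
∂f/∂y = 0
∂f/∂z = 0
∇f at (-2, -2, -1) = (-72, 0, 0)
∇f · m = (-72)(1) + (0)(-4) + (0)(-2) = -72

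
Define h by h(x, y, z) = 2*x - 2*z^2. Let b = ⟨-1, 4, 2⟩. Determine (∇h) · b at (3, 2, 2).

-18

∂h/∂x = 2
∂h/∂y = 0
∂h/∂z = -4*z
∇h at (3, 2, 2) = (2, 0, -8)
∇h · b = (2)(-1) + (0)(4) + (-8)(2) = -18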